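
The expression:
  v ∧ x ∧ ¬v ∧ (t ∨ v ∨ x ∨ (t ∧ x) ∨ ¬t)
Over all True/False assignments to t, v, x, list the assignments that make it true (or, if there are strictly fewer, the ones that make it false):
is never true.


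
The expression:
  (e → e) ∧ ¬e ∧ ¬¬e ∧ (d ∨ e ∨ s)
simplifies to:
False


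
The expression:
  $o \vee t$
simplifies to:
$o \vee t$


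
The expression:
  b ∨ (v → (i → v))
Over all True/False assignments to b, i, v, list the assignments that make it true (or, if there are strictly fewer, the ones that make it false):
is always true.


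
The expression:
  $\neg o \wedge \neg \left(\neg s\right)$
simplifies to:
$s \wedge \neg o$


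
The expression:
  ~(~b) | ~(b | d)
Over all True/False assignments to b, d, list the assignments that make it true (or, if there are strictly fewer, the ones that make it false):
is false only for:
  b=False, d=True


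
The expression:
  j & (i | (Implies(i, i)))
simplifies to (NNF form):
j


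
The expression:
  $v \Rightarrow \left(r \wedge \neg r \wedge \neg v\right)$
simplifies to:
$\neg v$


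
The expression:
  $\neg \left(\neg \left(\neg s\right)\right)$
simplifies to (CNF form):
$\neg s$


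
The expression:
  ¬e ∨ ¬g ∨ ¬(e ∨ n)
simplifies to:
¬e ∨ ¬g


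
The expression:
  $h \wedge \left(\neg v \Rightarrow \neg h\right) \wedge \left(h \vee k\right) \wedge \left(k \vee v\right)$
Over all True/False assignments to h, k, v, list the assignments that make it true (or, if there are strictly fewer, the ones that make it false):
is true only for:
  h=True, k=False, v=True;
  h=True, k=True, v=True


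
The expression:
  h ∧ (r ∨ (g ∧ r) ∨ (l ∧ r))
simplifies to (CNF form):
h ∧ r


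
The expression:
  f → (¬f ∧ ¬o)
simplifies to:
¬f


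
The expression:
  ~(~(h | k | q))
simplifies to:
h | k | q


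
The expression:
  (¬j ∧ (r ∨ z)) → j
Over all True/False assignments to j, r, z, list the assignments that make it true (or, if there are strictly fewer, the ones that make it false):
is false only for:
  j=False, r=False, z=True;
  j=False, r=True, z=False;
  j=False, r=True, z=True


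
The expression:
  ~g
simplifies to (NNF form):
~g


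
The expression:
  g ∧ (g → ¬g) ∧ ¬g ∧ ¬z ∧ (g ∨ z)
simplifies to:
False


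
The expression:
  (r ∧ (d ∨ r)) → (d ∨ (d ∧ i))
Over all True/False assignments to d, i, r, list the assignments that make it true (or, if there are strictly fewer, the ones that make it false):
is false only for:
  d=False, i=False, r=True;
  d=False, i=True, r=True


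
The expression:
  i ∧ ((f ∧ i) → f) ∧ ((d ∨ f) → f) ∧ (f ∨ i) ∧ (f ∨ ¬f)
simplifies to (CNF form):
i ∧ (f ∨ ¬d)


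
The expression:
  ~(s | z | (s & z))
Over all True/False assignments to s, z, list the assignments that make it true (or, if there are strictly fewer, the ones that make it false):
is true only for:
  s=False, z=False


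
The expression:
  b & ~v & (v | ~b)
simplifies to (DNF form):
False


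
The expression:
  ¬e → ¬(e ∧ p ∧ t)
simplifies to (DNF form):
True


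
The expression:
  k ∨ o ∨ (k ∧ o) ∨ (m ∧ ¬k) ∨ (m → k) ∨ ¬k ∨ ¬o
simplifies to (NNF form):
True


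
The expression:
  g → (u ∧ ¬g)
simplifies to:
¬g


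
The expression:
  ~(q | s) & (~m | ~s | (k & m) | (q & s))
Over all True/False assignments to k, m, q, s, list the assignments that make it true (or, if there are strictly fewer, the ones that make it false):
is true only for:
  k=False, m=False, q=False, s=False;
  k=False, m=True, q=False, s=False;
  k=True, m=False, q=False, s=False;
  k=True, m=True, q=False, s=False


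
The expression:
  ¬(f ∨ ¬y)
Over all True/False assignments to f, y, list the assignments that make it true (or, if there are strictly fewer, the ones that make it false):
is true only for:
  f=False, y=True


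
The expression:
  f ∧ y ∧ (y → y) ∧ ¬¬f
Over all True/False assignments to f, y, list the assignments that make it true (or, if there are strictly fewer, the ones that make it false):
is true only for:
  f=True, y=True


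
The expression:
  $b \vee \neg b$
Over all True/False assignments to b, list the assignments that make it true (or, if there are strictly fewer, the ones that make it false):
is always true.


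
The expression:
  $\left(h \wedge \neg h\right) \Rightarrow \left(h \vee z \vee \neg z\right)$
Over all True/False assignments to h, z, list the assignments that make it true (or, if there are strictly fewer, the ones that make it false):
is always true.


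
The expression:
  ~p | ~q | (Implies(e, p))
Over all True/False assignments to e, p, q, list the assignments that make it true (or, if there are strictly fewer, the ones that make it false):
is always true.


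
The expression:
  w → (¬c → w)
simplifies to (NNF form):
True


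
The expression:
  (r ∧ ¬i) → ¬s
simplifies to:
i ∨ ¬r ∨ ¬s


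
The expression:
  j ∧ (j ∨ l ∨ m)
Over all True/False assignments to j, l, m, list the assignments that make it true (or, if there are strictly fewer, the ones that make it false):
is true only for:
  j=True, l=False, m=False;
  j=True, l=False, m=True;
  j=True, l=True, m=False;
  j=True, l=True, m=True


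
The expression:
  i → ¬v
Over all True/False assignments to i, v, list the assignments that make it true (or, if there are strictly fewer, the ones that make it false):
is false only for:
  i=True, v=True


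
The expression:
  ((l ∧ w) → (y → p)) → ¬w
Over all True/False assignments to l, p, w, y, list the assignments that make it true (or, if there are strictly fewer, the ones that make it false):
is false only for:
  l=False, p=False, w=True, y=False;
  l=False, p=False, w=True, y=True;
  l=False, p=True, w=True, y=False;
  l=False, p=True, w=True, y=True;
  l=True, p=False, w=True, y=False;
  l=True, p=True, w=True, y=False;
  l=True, p=True, w=True, y=True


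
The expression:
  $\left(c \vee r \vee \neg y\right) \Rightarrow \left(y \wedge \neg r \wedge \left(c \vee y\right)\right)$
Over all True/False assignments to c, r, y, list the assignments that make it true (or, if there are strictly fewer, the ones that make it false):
is true only for:
  c=False, r=False, y=True;
  c=True, r=False, y=True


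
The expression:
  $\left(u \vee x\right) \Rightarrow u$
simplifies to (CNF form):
$u \vee \neg x$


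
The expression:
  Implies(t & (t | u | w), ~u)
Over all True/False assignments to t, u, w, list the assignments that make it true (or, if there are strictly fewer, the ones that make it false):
is false only for:
  t=True, u=True, w=False;
  t=True, u=True, w=True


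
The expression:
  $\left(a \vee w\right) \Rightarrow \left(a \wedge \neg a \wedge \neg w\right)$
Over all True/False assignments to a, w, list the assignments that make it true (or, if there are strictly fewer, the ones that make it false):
is true only for:
  a=False, w=False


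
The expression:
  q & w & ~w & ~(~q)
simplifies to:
False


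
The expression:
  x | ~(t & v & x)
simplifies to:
True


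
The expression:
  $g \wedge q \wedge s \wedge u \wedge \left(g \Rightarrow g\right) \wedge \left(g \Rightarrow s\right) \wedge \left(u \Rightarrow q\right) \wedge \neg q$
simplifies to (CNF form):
$\text{False}$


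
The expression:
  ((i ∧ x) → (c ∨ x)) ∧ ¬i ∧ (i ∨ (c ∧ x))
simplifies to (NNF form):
c ∧ x ∧ ¬i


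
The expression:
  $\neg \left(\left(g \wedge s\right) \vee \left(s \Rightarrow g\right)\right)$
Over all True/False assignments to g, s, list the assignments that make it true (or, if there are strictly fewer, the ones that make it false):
is true only for:
  g=False, s=True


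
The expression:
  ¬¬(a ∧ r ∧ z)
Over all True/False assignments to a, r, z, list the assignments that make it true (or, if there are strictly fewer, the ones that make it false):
is true only for:
  a=True, r=True, z=True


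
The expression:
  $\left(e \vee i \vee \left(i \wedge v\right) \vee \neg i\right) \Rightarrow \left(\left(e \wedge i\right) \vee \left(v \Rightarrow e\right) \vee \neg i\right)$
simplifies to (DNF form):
$e \vee \neg i \vee \neg v$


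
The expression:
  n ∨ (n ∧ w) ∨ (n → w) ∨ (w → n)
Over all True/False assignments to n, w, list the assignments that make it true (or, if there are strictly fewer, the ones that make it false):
is always true.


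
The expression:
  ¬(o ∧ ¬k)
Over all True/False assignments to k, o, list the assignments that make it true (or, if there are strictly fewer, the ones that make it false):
is false only for:
  k=False, o=True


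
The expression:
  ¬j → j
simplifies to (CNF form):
j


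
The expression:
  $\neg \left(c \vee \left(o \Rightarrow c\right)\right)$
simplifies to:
$o \wedge \neg c$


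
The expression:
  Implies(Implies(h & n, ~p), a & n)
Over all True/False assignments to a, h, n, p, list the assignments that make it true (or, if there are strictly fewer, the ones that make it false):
is true only for:
  a=False, h=True, n=True, p=True;
  a=True, h=False, n=True, p=False;
  a=True, h=False, n=True, p=True;
  a=True, h=True, n=True, p=False;
  a=True, h=True, n=True, p=True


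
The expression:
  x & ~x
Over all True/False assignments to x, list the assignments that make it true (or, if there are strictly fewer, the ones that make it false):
is never true.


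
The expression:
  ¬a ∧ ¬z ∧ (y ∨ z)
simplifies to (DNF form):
y ∧ ¬a ∧ ¬z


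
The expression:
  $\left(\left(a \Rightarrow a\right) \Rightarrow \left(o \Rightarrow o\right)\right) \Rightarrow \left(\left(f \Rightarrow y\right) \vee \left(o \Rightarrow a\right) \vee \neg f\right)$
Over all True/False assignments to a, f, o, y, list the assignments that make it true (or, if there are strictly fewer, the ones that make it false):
is false only for:
  a=False, f=True, o=True, y=False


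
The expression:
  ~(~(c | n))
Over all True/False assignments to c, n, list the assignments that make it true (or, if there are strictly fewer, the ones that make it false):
is false only for:
  c=False, n=False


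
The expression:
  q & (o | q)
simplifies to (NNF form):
q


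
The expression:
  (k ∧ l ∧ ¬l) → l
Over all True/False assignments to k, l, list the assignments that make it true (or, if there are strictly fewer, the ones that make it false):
is always true.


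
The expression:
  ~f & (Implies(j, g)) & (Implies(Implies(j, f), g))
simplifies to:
g & ~f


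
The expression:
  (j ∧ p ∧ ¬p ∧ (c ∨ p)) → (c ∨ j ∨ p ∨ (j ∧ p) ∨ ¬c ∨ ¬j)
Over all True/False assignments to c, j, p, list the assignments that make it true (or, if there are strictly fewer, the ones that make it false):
is always true.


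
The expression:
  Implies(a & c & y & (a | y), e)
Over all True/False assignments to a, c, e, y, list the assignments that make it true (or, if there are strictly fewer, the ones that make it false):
is false only for:
  a=True, c=True, e=False, y=True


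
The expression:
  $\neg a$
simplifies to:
$\neg a$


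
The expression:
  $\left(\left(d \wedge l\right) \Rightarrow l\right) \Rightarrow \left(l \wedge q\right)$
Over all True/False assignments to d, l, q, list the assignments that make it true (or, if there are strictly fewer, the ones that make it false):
is true only for:
  d=False, l=True, q=True;
  d=True, l=True, q=True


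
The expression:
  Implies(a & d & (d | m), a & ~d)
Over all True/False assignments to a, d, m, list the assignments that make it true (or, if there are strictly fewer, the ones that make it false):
is false only for:
  a=True, d=True, m=False;
  a=True, d=True, m=True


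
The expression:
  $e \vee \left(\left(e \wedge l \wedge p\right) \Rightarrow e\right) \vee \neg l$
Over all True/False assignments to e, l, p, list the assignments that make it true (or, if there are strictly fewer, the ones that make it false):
is always true.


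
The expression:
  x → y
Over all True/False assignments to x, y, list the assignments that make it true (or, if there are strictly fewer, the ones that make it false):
is false only for:
  x=True, y=False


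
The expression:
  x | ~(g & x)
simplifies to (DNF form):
True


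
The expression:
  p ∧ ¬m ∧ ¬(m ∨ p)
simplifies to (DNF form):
False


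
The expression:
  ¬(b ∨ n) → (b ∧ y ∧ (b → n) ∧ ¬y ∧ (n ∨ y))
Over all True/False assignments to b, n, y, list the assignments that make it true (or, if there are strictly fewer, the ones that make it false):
is false only for:
  b=False, n=False, y=False;
  b=False, n=False, y=True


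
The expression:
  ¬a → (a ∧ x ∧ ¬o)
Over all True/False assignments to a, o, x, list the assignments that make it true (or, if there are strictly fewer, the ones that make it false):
is true only for:
  a=True, o=False, x=False;
  a=True, o=False, x=True;
  a=True, o=True, x=False;
  a=True, o=True, x=True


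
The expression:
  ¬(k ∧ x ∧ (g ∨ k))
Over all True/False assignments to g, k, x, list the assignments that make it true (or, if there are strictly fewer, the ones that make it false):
is false only for:
  g=False, k=True, x=True;
  g=True, k=True, x=True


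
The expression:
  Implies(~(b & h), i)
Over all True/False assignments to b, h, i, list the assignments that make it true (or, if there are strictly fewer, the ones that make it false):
is false only for:
  b=False, h=False, i=False;
  b=False, h=True, i=False;
  b=True, h=False, i=False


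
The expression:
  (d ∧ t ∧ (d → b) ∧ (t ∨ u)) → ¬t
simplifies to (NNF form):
¬b ∨ ¬d ∨ ¬t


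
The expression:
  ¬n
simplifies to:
¬n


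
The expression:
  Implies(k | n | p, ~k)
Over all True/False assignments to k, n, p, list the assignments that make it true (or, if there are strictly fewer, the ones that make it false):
is true only for:
  k=False, n=False, p=False;
  k=False, n=False, p=True;
  k=False, n=True, p=False;
  k=False, n=True, p=True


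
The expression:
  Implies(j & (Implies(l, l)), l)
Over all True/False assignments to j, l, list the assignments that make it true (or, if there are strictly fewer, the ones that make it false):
is false only for:
  j=True, l=False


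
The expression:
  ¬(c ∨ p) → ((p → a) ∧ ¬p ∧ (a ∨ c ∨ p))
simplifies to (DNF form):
a ∨ c ∨ p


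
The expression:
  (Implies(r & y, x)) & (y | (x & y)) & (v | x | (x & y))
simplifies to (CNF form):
y & (v | x) & (x | ~r)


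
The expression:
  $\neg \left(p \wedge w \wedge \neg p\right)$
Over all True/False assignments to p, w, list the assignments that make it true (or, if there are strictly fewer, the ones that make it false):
is always true.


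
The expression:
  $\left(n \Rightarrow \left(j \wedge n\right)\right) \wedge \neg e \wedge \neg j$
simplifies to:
$\neg e \wedge \neg j \wedge \neg n$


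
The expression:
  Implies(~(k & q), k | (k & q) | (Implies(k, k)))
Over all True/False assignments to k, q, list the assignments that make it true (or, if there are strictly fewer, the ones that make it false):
is always true.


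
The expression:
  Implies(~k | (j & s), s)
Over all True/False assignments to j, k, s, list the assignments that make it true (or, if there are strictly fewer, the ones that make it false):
is false only for:
  j=False, k=False, s=False;
  j=True, k=False, s=False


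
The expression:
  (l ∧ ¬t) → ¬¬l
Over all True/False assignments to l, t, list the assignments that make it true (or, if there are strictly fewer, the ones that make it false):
is always true.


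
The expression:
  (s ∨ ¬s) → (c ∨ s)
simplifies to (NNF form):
c ∨ s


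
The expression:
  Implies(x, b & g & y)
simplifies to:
~x | (b & g & y)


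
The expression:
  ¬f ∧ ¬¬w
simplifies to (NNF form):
w ∧ ¬f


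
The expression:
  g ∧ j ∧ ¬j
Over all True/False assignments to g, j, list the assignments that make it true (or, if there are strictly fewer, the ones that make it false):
is never true.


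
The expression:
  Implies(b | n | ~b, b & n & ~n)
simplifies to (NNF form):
False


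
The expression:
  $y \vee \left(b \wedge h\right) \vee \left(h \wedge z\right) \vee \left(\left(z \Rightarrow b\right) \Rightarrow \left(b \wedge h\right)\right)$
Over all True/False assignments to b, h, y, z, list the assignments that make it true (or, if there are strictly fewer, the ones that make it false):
is false only for:
  b=False, h=False, y=False, z=False;
  b=False, h=True, y=False, z=False;
  b=True, h=False, y=False, z=False;
  b=True, h=False, y=False, z=True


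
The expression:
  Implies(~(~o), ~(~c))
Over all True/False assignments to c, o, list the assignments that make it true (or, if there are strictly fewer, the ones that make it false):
is false only for:
  c=False, o=True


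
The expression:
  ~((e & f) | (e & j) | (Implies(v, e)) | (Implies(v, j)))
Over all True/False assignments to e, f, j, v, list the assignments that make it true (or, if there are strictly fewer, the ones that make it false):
is true only for:
  e=False, f=False, j=False, v=True;
  e=False, f=True, j=False, v=True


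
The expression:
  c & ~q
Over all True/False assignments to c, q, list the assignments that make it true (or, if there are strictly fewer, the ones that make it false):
is true only for:
  c=True, q=False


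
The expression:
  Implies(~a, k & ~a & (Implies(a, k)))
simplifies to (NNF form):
a | k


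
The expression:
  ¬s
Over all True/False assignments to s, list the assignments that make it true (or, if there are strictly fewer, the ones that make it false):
is true only for:
  s=False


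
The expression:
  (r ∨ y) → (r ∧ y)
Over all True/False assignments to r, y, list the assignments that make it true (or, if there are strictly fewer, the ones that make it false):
is true only for:
  r=False, y=False;
  r=True, y=True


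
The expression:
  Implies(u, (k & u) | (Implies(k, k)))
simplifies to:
True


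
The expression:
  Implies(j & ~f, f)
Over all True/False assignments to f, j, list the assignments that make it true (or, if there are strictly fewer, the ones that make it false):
is false only for:
  f=False, j=True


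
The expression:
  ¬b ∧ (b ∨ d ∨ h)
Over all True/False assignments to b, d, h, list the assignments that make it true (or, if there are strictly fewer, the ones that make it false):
is true only for:
  b=False, d=False, h=True;
  b=False, d=True, h=False;
  b=False, d=True, h=True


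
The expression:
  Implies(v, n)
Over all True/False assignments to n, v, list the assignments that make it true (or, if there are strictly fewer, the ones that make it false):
is false only for:
  n=False, v=True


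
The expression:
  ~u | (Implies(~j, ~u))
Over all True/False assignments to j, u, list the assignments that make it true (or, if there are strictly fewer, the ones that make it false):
is false only for:
  j=False, u=True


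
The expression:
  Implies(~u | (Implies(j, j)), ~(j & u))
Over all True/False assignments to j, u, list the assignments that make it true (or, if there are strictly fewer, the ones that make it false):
is false only for:
  j=True, u=True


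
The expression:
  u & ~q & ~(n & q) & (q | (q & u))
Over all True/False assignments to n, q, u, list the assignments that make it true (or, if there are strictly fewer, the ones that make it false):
is never true.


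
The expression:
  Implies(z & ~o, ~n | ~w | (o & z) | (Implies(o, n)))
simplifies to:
True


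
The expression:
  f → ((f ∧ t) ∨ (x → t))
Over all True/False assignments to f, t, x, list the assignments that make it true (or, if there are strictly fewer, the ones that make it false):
is false only for:
  f=True, t=False, x=True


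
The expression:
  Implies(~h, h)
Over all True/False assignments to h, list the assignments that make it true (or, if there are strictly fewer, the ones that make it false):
is true only for:
  h=True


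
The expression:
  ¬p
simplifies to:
¬p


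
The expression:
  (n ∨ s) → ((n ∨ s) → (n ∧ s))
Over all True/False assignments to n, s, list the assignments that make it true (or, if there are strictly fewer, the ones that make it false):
is true only for:
  n=False, s=False;
  n=True, s=True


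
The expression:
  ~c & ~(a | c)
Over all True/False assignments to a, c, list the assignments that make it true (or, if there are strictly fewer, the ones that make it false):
is true only for:
  a=False, c=False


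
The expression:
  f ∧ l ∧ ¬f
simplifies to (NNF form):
False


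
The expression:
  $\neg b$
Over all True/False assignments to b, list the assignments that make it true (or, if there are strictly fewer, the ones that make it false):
is true only for:
  b=False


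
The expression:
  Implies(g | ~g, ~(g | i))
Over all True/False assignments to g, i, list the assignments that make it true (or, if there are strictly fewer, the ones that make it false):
is true only for:
  g=False, i=False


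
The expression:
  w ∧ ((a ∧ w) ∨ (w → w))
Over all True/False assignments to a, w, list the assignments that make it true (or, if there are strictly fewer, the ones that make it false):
is true only for:
  a=False, w=True;
  a=True, w=True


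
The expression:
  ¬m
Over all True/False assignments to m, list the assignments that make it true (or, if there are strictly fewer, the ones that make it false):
is true only for:
  m=False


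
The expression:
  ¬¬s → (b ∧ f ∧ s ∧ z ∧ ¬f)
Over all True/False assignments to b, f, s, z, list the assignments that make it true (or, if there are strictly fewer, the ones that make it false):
is true only for:
  b=False, f=False, s=False, z=False;
  b=False, f=False, s=False, z=True;
  b=False, f=True, s=False, z=False;
  b=False, f=True, s=False, z=True;
  b=True, f=False, s=False, z=False;
  b=True, f=False, s=False, z=True;
  b=True, f=True, s=False, z=False;
  b=True, f=True, s=False, z=True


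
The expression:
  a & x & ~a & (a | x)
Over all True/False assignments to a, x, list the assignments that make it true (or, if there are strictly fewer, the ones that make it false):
is never true.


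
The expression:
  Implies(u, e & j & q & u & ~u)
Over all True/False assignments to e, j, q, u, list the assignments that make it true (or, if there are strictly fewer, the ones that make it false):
is true only for:
  e=False, j=False, q=False, u=False;
  e=False, j=False, q=True, u=False;
  e=False, j=True, q=False, u=False;
  e=False, j=True, q=True, u=False;
  e=True, j=False, q=False, u=False;
  e=True, j=False, q=True, u=False;
  e=True, j=True, q=False, u=False;
  e=True, j=True, q=True, u=False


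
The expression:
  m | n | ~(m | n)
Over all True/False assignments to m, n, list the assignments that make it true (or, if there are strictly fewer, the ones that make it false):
is always true.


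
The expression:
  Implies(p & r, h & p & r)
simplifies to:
h | ~p | ~r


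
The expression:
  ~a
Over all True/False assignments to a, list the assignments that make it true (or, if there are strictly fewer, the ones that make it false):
is true only for:
  a=False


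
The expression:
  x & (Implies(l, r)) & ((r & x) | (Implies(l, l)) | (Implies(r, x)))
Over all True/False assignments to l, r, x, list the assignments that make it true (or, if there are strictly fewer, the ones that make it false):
is true only for:
  l=False, r=False, x=True;
  l=False, r=True, x=True;
  l=True, r=True, x=True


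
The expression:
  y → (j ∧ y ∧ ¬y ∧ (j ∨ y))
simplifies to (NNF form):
¬y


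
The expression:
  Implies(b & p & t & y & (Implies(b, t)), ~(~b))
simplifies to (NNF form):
True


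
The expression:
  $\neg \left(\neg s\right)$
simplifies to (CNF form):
$s$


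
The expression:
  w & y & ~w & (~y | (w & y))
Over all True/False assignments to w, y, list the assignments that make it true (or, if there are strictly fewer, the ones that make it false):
is never true.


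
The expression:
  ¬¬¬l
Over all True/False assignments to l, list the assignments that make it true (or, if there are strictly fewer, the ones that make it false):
is true only for:
  l=False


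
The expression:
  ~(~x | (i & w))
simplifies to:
x & (~i | ~w)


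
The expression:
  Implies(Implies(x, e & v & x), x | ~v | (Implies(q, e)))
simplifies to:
e | x | ~q | ~v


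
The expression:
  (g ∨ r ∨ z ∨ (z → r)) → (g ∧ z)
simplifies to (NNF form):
g ∧ z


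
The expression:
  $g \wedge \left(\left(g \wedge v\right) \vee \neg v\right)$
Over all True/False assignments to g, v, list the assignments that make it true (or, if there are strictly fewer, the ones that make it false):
is true only for:
  g=True, v=False;
  g=True, v=True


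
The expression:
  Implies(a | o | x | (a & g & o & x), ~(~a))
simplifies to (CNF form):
(a | ~o) & (a | ~x)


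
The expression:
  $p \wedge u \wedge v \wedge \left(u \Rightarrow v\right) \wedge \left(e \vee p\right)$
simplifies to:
$p \wedge u \wedge v$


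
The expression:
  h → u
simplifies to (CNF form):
u ∨ ¬h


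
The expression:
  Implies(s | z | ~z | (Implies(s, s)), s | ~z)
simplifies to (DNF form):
s | ~z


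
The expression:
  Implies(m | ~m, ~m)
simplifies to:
~m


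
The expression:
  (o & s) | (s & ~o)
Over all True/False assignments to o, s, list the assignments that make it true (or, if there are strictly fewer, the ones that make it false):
is true only for:
  o=False, s=True;
  o=True, s=True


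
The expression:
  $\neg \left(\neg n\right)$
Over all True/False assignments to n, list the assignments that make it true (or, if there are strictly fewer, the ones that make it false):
is true only for:
  n=True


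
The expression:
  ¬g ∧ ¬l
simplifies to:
¬g ∧ ¬l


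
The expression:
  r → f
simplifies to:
f ∨ ¬r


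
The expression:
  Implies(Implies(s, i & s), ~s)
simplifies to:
~i | ~s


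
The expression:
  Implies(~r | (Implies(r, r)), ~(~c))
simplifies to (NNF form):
c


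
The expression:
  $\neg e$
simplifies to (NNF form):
$\neg e$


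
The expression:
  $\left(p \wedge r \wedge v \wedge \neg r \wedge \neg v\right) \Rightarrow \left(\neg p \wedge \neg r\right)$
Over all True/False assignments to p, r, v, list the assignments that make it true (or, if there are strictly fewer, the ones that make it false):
is always true.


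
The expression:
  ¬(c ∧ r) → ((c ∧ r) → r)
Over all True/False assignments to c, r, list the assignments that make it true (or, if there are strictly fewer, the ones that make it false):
is always true.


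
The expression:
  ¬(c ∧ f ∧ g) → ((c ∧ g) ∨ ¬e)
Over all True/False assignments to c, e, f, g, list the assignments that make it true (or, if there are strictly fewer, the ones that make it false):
is false only for:
  c=False, e=True, f=False, g=False;
  c=False, e=True, f=False, g=True;
  c=False, e=True, f=True, g=False;
  c=False, e=True, f=True, g=True;
  c=True, e=True, f=False, g=False;
  c=True, e=True, f=True, g=False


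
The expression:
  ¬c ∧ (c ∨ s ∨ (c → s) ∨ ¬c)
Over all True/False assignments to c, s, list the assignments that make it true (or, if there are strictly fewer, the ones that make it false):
is true only for:
  c=False, s=False;
  c=False, s=True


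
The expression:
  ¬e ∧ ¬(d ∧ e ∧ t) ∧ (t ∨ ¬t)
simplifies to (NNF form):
¬e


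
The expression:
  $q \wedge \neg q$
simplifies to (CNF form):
$\text{False}$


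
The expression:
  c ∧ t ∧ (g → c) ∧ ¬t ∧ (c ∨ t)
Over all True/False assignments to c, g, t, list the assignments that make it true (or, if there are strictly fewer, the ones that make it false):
is never true.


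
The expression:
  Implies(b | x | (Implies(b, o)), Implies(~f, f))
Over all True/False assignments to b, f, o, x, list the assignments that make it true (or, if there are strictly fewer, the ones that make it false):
is true only for:
  b=False, f=True, o=False, x=False;
  b=False, f=True, o=False, x=True;
  b=False, f=True, o=True, x=False;
  b=False, f=True, o=True, x=True;
  b=True, f=True, o=False, x=False;
  b=True, f=True, o=False, x=True;
  b=True, f=True, o=True, x=False;
  b=True, f=True, o=True, x=True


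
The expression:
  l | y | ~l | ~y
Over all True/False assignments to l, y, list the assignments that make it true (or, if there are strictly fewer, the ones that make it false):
is always true.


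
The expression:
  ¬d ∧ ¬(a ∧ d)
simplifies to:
¬d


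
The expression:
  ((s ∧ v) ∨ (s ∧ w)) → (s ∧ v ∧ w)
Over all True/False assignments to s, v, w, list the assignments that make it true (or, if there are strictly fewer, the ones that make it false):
is false only for:
  s=True, v=False, w=True;
  s=True, v=True, w=False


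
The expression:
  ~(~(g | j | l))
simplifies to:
g | j | l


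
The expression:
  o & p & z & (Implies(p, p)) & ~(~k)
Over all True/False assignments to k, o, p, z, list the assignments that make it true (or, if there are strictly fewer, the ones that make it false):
is true only for:
  k=True, o=True, p=True, z=True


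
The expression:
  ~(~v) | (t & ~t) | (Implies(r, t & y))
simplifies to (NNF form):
v | ~r | (t & y)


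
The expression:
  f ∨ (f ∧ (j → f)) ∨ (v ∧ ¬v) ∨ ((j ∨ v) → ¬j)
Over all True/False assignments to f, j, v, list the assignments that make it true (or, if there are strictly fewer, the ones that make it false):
is false only for:
  f=False, j=True, v=False;
  f=False, j=True, v=True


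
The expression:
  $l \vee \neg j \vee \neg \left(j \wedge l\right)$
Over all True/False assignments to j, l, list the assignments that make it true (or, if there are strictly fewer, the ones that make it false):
is always true.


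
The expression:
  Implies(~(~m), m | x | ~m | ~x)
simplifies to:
True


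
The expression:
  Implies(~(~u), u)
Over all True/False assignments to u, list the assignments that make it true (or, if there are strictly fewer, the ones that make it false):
is always true.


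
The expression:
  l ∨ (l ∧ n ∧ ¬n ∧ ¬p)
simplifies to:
l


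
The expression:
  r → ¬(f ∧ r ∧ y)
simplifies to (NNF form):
¬f ∨ ¬r ∨ ¬y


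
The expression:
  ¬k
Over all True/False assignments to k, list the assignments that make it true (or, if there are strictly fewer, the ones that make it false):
is true only for:
  k=False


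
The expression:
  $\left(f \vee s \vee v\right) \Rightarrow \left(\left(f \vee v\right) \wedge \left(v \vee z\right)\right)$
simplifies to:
$v \vee \left(f \wedge z\right) \vee \left(\neg f \wedge \neg s\right)$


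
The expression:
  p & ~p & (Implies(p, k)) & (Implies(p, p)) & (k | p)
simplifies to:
False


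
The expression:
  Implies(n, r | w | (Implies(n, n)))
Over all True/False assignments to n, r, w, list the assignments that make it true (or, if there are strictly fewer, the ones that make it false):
is always true.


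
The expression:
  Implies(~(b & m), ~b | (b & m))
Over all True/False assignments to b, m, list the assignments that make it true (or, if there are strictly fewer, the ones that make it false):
is false only for:
  b=True, m=False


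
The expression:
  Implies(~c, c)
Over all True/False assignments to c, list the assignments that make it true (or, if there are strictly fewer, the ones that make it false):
is true only for:
  c=True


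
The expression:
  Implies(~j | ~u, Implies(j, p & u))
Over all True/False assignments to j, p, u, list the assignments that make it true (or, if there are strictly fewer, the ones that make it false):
is false only for:
  j=True, p=False, u=False;
  j=True, p=True, u=False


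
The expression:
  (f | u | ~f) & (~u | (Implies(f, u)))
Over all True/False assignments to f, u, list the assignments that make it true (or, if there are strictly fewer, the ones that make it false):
is always true.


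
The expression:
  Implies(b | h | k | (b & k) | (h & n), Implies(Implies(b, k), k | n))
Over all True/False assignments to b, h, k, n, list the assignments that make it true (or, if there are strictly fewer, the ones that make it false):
is false only for:
  b=False, h=True, k=False, n=False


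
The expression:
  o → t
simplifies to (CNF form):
t ∨ ¬o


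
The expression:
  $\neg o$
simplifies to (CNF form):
$\neg o$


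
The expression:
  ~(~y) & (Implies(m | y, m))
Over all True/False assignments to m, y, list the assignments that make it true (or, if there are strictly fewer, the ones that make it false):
is true only for:
  m=True, y=True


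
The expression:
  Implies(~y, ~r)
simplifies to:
y | ~r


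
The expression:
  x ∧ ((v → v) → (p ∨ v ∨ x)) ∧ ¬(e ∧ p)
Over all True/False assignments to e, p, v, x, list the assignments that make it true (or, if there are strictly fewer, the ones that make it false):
is true only for:
  e=False, p=False, v=False, x=True;
  e=False, p=False, v=True, x=True;
  e=False, p=True, v=False, x=True;
  e=False, p=True, v=True, x=True;
  e=True, p=False, v=False, x=True;
  e=True, p=False, v=True, x=True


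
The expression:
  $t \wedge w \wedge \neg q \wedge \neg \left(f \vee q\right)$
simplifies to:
$t \wedge w \wedge \neg f \wedge \neg q$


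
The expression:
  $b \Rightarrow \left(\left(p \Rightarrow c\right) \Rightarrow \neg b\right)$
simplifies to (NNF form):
$\left(p \wedge \neg c\right) \vee \neg b$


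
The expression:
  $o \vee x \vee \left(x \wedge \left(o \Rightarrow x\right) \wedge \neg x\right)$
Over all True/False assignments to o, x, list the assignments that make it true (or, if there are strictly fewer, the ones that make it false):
is false only for:
  o=False, x=False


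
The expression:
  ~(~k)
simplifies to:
k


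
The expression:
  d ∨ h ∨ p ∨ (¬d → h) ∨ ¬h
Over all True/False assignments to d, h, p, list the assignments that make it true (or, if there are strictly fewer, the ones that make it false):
is always true.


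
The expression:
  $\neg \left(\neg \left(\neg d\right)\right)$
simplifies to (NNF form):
$\neg d$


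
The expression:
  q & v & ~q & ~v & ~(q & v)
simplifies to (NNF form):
False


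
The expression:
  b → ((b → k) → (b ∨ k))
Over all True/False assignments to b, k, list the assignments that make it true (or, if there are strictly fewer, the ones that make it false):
is always true.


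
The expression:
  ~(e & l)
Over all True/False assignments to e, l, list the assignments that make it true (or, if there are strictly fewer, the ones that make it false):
is false only for:
  e=True, l=True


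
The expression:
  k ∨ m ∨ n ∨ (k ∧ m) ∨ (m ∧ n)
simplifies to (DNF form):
k ∨ m ∨ n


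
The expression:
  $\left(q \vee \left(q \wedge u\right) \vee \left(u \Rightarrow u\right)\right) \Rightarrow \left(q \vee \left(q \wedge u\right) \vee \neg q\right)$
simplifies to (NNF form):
$\text{True}$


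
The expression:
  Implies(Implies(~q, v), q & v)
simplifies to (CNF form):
(q | ~v) & (v | ~q)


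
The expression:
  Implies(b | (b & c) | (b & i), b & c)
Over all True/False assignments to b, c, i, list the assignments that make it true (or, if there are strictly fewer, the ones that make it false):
is false only for:
  b=True, c=False, i=False;
  b=True, c=False, i=True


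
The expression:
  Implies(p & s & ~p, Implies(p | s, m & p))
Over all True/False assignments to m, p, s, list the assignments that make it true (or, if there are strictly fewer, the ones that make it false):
is always true.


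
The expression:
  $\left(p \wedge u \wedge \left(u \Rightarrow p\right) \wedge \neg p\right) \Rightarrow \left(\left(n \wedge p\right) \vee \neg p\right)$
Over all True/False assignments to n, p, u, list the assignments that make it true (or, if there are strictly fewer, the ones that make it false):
is always true.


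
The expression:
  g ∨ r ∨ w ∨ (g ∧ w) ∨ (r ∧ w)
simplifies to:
g ∨ r ∨ w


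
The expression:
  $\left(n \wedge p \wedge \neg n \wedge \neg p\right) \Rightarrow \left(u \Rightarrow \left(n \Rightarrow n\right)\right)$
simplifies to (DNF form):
$\text{True}$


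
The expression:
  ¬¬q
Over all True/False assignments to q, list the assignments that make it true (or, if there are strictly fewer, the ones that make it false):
is true only for:
  q=True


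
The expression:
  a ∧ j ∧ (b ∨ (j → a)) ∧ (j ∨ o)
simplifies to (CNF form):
a ∧ j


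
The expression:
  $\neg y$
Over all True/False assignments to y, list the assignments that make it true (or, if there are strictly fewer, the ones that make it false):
is true only for:
  y=False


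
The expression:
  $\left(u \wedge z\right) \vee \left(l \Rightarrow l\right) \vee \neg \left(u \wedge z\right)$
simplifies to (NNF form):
$\text{True}$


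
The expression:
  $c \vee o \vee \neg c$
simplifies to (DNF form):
$\text{True}$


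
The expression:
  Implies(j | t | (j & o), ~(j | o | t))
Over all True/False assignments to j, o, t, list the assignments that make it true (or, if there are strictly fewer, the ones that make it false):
is true only for:
  j=False, o=False, t=False;
  j=False, o=True, t=False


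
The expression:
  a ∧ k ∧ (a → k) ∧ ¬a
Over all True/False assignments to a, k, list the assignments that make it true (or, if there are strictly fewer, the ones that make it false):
is never true.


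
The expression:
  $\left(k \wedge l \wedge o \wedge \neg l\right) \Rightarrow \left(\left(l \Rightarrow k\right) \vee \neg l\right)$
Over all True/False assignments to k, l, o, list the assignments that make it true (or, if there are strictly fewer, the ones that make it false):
is always true.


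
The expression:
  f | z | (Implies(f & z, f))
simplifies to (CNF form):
True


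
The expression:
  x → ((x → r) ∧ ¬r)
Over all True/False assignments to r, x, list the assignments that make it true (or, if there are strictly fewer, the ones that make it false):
is true only for:
  r=False, x=False;
  r=True, x=False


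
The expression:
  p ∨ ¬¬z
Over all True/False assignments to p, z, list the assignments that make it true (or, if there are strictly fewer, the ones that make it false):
is false only for:
  p=False, z=False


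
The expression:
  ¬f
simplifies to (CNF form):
¬f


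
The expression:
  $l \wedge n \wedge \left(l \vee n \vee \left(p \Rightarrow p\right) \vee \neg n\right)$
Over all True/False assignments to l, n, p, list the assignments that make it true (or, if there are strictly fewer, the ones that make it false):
is true only for:
  l=True, n=True, p=False;
  l=True, n=True, p=True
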